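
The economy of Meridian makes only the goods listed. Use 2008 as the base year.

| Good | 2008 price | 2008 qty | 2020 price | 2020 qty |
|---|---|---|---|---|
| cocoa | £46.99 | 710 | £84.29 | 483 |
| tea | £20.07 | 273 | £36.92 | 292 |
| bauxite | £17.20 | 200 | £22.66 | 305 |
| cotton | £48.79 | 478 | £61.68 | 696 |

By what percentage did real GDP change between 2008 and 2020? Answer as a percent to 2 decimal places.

3.29%

Real GDP 2008 = Nominal GDP 2008 = 46.99·710 + 20.07·273 + 17.20·200 + 48.79·478 = 65603.63.
Real GDP 2020 (at 2008 prices) = 46.99·483 + 20.07·292 + 17.20·305 + 48.79·696 = 67760.45.
Real growth = 67760.45/65603.63 − 1 = 0.0329.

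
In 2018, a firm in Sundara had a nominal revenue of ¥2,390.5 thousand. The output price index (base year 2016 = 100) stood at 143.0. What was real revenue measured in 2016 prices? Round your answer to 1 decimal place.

¥1,671.7 thousand

Real revenue = Nominal / (output price index/100) = 2390.5 / 1.430 = 1671.68.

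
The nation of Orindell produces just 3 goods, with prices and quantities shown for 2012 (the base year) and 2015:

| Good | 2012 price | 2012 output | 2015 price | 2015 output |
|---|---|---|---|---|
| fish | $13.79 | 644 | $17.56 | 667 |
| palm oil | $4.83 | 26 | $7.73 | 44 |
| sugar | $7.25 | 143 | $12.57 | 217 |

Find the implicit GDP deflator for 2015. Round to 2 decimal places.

Nominal GDP 2015 = 17.56·667 + 7.73·44 + 12.57·217 = 14780.33.
Real GDP 2015 (at 2012 prices) = 13.79·667 + 4.83·44 + 7.25·217 = 10983.70.
Deflator = Nominal/Real × 100 = 14780.33/10983.70 × 100 = 134.566.

134.57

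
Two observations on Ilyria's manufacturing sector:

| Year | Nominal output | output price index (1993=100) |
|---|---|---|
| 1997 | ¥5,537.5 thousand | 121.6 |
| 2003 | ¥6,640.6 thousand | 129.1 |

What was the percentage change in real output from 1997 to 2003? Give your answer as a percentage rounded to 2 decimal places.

12.95%

Deflate each year: 1997 → 5537.5/1.216 = 4553.87; 2003 → 6640.6/1.291 = 5143.76.
So real output changed by 5143.76/4553.87 − 1 = 0.1295, i.e. 12.95%.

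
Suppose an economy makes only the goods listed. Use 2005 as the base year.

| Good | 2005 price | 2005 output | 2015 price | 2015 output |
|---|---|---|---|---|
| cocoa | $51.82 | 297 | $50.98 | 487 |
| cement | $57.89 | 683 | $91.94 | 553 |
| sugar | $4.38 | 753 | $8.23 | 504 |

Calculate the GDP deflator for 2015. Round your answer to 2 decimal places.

134.24

Nominal GDP 2015 = 50.98·487 + 91.94·553 + 8.23·504 = 79818.00.
Real GDP 2015 (at 2005 prices) = 51.82·487 + 57.89·553 + 4.38·504 = 59457.03.
Deflator = Nominal/Real × 100 = 79818.00/59457.03 × 100 = 134.245.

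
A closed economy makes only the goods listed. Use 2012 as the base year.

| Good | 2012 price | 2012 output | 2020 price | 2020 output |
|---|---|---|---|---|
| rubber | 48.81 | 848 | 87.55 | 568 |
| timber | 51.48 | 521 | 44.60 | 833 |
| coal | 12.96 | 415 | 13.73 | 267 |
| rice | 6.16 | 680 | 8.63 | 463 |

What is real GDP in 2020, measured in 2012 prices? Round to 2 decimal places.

Real GDP 2020 = Σ (p_2012 × q_2020) = 48.81·568 + 51.48·833 + 12.96·267 + 6.16·463 = 76919.32.

76919.32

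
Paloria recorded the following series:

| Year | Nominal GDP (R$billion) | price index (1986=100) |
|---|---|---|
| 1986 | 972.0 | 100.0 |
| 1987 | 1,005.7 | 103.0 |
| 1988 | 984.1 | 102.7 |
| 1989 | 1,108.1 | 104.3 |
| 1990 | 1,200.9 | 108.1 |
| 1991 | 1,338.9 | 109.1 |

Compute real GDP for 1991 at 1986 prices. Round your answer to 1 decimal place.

Real GDP 1991 = 1338.9 / 1.091 = 1227.22.

R$1,227.2 billion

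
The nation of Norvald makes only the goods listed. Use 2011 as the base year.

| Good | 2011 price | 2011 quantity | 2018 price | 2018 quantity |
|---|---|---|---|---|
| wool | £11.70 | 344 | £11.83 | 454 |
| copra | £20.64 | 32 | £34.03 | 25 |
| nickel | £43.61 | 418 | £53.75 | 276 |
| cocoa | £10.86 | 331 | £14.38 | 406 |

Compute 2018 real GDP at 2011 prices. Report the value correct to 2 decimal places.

£22273.32

Real GDP 2018 = Σ (p_2011 × q_2018) = 11.70·454 + 20.64·25 + 43.61·276 + 10.86·406 = 22273.32.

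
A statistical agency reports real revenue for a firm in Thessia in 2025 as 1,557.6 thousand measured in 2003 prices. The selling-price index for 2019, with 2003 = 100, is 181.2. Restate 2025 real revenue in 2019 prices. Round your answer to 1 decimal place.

Real revenue in 2019 prices = Real revenue in 2003 prices × (P_2019/P_2003) = 1557.6 × 1.812 = 2822.37.

2,822.4 thousand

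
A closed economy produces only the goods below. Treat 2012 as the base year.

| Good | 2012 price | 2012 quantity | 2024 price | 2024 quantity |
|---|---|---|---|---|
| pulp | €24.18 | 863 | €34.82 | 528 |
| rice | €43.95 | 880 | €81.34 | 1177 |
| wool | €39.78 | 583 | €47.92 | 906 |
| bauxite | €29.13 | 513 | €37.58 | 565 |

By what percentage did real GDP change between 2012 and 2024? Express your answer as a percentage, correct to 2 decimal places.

Real GDP 2012 = Nominal GDP 2012 = 24.18·863 + 43.95·880 + 39.78·583 + 29.13·513 = 97678.77.
Real GDP 2024 (at 2012 prices) = 24.18·528 + 43.95·1177 + 39.78·906 + 29.13·565 = 116995.32.
Real growth = 116995.32/97678.77 − 1 = 0.1978.

19.78%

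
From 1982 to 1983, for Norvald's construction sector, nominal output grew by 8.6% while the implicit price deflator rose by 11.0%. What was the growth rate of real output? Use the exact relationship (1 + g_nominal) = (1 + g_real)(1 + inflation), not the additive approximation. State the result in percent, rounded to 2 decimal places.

(1 + g_nom) = (1 + g_real)(1 + π), so g_real = 1.0860 / 1.1100 − 1 = -0.02162.

-2.16%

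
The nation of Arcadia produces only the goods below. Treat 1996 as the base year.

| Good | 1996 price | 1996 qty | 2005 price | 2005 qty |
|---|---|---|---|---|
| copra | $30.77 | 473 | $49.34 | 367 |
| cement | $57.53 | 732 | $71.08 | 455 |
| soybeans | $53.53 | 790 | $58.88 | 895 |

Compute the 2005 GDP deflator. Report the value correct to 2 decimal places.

Nominal GDP 2005 = 49.34·367 + 71.08·455 + 58.88·895 = 103146.78.
Real GDP 2005 (at 1996 prices) = 30.77·367 + 57.53·455 + 53.53·895 = 85378.09.
Deflator = Nominal/Real × 100 = 103146.78/85378.09 × 100 = 120.812.

120.81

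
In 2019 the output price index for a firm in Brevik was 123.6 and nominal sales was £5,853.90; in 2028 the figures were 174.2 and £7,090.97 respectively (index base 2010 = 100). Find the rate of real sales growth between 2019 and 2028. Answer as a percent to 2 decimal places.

-14.05%

Deflate each year: 2019 → 5853.90/1.236 = 4736.17; 2028 → 7090.97/1.742 = 4070.59.
So real sales changed by 4070.59/4736.17 − 1 = -0.1405, i.e. -14.05%.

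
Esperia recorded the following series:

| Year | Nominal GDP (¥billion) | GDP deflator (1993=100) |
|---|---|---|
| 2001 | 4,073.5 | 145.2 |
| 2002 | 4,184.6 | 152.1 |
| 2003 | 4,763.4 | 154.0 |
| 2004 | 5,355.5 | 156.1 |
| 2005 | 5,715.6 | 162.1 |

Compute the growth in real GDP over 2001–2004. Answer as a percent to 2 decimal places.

Real GDP 2001 = 4073.5/1.452 = 2805.44.
Real GDP 2004 = 5355.5/1.561 = 3430.81.
Change = 3430.81/2805.44 − 1 = 0.2229.

22.29%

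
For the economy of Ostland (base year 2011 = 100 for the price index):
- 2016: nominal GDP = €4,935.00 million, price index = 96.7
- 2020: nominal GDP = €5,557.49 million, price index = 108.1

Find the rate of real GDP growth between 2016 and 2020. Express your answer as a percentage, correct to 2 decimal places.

0.74%

Real GDP 2016 = 4935.00 / 0.967 = 5103.41.
Real GDP 2020 = 5557.49 / 1.081 = 5141.06.
Real growth = 5141.06 / 5103.41 − 1 = 0.0074.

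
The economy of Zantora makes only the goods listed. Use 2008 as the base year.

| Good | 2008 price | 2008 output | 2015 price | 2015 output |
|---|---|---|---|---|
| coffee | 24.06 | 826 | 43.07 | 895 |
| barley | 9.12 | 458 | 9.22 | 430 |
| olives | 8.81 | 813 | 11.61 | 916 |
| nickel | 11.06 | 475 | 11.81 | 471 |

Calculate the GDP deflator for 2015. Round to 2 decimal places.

Nominal GDP 2015 = 43.07·895 + 9.22·430 + 11.61·916 + 11.81·471 = 58709.52.
Real GDP 2015 (at 2008 prices) = 24.06·895 + 9.12·430 + 8.81·916 + 11.06·471 = 38734.52.
Deflator = Nominal/Real × 100 = 58709.52/38734.52 × 100 = 151.569.

151.57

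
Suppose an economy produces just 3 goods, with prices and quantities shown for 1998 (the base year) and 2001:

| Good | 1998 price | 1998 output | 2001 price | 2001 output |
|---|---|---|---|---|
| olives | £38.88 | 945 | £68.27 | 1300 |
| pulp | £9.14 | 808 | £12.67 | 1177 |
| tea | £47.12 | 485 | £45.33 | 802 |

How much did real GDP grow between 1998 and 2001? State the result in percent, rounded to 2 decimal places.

47.94%

Real GDP 1998 = Nominal GDP 1998 = 38.88·945 + 9.14·808 + 47.12·485 = 66979.92.
Real GDP 2001 (at 1998 prices) = 38.88·1300 + 9.14·1177 + 47.12·802 = 99092.02.
Real growth = 99092.02/66979.92 − 1 = 0.4794.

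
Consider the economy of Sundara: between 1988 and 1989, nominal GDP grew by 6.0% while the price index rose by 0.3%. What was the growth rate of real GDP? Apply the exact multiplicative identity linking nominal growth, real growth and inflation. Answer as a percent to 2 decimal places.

(1 + g_nom) = (1 + g_real)(1 + π), so g_real = 1.0600 / 1.0030 − 1 = 0.05683.

5.68%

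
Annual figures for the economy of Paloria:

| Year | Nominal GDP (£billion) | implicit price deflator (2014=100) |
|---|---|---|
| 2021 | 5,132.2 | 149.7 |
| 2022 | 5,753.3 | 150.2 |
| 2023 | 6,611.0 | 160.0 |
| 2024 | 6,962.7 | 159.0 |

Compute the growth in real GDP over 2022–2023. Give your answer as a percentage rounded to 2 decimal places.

Real GDP 2022 = 5753.3/1.502 = 3830.43.
Real GDP 2023 = 6611.0/1.600 = 4131.88.
Change = 4131.88/3830.43 − 1 = 0.0787.

7.87%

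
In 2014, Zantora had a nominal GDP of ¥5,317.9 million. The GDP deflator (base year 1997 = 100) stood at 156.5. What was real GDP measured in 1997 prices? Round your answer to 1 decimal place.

Real GDP = Nominal / (GDP deflator/100) = 5317.9 / 1.565 = 3398.02.

¥3,398.0 million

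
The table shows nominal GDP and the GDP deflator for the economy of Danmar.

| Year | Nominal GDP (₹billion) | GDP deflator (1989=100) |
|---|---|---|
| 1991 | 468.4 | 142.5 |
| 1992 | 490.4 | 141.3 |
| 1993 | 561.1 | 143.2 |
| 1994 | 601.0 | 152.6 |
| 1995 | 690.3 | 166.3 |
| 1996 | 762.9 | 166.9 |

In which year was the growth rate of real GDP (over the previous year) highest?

1992: real = 490.4/1.413 = 347.06; growth vs 1991 (328.70) = 5.59%.
1993: real = 561.1/1.432 = 391.83; growth vs 1992 (347.06) = 12.90%.
1994: real = 601.0/1.526 = 393.84; growth vs 1993 (391.83) = 0.51%.
1995: real = 690.3/1.663 = 415.09; growth vs 1994 (393.84) = 5.40%.
1996: real = 762.9/1.669 = 457.10; growth vs 1995 (415.09) = 10.12%.

1993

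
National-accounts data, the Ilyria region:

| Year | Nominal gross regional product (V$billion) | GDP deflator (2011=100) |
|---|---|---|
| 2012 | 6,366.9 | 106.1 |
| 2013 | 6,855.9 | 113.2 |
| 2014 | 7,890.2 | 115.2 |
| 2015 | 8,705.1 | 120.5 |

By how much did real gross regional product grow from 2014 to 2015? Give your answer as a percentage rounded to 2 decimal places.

5.48%

Real gross regional product 2014 = 7890.2/1.152 = 6849.13.
Real gross regional product 2015 = 8705.1/1.205 = 7224.15.
Change = 7224.15/6849.13 − 1 = 0.0548.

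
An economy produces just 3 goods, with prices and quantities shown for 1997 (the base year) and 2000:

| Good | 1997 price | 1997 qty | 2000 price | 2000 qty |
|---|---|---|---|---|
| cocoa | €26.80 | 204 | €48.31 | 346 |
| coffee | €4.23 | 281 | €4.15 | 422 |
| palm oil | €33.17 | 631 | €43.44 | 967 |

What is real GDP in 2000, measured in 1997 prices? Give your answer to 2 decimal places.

€43133.25

Real GDP 2000 = Σ (p_1997 × q_2000) = 26.80·346 + 4.23·422 + 33.17·967 = 43133.25.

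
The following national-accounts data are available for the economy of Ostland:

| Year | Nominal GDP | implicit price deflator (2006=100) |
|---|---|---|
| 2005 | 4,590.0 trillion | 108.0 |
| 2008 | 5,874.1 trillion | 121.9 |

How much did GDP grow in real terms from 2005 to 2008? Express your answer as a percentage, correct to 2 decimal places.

Real GDP 2005 = 4590.0 / 1.080 = 4250.00.
Real GDP 2008 = 5874.1 / 1.219 = 4818.79.
Real growth = 4818.79 / 4250.00 − 1 = 0.1338.

13.38%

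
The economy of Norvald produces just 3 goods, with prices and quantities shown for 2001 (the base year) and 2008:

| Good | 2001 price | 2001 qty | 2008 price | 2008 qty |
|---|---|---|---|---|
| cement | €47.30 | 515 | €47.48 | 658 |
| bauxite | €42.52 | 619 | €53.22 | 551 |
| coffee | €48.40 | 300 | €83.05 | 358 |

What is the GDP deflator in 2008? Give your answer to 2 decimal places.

125.62

Nominal GDP 2008 = 47.48·658 + 53.22·551 + 83.05·358 = 90297.96.
Real GDP 2008 (at 2001 prices) = 47.30·658 + 42.52·551 + 48.40·358 = 71879.12.
Deflator = Nominal/Real × 100 = 90297.96/71879.12 × 100 = 125.625.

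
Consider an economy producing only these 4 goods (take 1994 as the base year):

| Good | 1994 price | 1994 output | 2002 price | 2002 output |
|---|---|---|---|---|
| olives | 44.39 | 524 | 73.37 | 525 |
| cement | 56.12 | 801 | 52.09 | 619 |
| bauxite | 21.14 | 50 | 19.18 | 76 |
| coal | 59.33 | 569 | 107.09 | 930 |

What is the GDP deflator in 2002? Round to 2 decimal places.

149.63

Nominal GDP 2002 = 73.37·525 + 52.09·619 + 19.18·76 + 107.09·930 = 171814.34.
Real GDP 2002 (at 1994 prices) = 44.39·525 + 56.12·619 + 21.14·76 + 59.33·930 = 114826.57.
Deflator = Nominal/Real × 100 = 171814.34/114826.57 × 100 = 149.629.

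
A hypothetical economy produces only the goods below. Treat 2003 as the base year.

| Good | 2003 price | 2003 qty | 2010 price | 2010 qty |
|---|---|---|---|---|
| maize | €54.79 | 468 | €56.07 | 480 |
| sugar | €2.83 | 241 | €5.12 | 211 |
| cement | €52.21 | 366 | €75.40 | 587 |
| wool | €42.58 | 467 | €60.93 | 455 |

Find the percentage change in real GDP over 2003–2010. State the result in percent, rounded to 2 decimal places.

Real GDP 2003 = Nominal GDP 2003 = 54.79·468 + 2.83·241 + 52.21·366 + 42.58·467 = 65317.47.
Real GDP 2010 (at 2003 prices) = 54.79·480 + 2.83·211 + 52.21·587 + 42.58·455 = 76917.50.
Real growth = 76917.50/65317.47 − 1 = 0.1776.

17.76%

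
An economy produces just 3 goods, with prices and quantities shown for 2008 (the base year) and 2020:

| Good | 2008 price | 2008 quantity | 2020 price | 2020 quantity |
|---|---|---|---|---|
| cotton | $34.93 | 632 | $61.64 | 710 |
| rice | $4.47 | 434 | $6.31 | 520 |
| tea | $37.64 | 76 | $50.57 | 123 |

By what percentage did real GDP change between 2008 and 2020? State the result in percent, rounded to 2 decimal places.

Real GDP 2008 = Nominal GDP 2008 = 34.93·632 + 4.47·434 + 37.64·76 = 26876.38.
Real GDP 2020 (at 2008 prices) = 34.93·710 + 4.47·520 + 37.64·123 = 31754.42.
Real growth = 31754.42/26876.38 − 1 = 0.1815.

18.15%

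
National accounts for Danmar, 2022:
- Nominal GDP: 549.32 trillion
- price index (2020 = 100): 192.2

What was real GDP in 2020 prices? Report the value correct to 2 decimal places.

Real GDP = Nominal / (price index/100) = 549.32 / 1.922 = 285.81.

285.81 trillion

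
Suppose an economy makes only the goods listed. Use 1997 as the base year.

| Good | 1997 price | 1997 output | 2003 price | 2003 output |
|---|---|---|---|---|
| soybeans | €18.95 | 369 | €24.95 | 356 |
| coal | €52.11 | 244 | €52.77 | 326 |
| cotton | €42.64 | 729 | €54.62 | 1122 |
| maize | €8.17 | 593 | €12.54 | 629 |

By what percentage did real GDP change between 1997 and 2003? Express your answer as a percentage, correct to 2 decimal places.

Real GDP 1997 = Nominal GDP 1997 = 18.95·369 + 52.11·244 + 42.64·729 + 8.17·593 = 55636.76.
Real GDP 2003 (at 1997 prices) = 18.95·356 + 52.11·326 + 42.64·1122 + 8.17·629 = 76715.07.
Real growth = 76715.07/55636.76 − 1 = 0.3789.

37.89%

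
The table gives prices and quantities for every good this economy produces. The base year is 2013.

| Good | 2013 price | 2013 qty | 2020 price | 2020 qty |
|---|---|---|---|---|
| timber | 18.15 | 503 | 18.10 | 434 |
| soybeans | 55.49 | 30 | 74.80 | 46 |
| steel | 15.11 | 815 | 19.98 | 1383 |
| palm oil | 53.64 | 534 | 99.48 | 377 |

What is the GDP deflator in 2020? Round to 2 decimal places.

148.27

Nominal GDP 2020 = 18.10·434 + 74.80·46 + 19.98·1383 + 99.48·377 = 76432.50.
Real GDP 2020 (at 2013 prices) = 18.15·434 + 55.49·46 + 15.11·1383 + 53.64·377 = 51549.05.
Deflator = Nominal/Real × 100 = 76432.50/51549.05 × 100 = 148.271.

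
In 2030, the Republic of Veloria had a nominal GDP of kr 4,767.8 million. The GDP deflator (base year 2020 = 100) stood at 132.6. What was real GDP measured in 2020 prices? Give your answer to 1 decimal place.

Real GDP = Nominal / (GDP deflator/100) = 4767.8 / 1.326 = 3595.63.

kr 3,595.6 million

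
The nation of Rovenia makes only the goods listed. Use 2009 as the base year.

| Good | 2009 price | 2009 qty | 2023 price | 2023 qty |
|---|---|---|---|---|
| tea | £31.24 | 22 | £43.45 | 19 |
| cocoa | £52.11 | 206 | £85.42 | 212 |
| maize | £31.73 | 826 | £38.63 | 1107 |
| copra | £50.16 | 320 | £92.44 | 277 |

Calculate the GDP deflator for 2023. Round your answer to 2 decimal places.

Nominal GDP 2023 = 43.45·19 + 85.42·212 + 38.63·1107 + 92.44·277 = 87303.88.
Real GDP 2023 (at 2009 prices) = 31.24·19 + 52.11·212 + 31.73·1107 + 50.16·277 = 60660.31.
Deflator = Nominal/Real × 100 = 87303.88/60660.31 × 100 = 143.923.

143.92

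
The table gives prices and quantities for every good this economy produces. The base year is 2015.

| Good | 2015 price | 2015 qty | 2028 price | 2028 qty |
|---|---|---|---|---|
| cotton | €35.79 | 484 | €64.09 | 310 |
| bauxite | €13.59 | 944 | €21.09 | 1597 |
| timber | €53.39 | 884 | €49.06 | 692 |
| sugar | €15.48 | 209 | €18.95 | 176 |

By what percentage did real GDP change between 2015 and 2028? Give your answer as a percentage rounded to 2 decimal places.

-10.07%

Real GDP 2015 = Nominal GDP 2015 = 35.79·484 + 13.59·944 + 53.39·884 + 15.48·209 = 80583.40.
Real GDP 2028 (at 2015 prices) = 35.79·310 + 13.59·1597 + 53.39·692 + 15.48·176 = 72468.49.
Real growth = 72468.49/80583.40 − 1 = -0.1007.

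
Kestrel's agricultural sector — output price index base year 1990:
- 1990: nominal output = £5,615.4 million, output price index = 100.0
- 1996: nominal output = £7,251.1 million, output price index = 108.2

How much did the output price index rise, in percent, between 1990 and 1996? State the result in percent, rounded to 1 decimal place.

Price-level change = 108.2 / 100.0 − 1 = 0.0820.

8.2%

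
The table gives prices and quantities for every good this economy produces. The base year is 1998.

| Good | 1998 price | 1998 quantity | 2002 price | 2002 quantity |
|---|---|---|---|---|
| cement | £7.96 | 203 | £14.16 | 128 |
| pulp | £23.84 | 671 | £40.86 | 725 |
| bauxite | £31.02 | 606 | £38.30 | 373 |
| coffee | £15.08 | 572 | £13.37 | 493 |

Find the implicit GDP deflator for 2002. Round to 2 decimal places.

Nominal GDP 2002 = 14.16·128 + 40.86·725 + 38.30·373 + 13.37·493 = 52313.29.
Real GDP 2002 (at 1998 prices) = 7.96·128 + 23.84·725 + 31.02·373 + 15.08·493 = 37307.78.
Deflator = Nominal/Real × 100 = 52313.29/37307.78 × 100 = 140.221.

140.22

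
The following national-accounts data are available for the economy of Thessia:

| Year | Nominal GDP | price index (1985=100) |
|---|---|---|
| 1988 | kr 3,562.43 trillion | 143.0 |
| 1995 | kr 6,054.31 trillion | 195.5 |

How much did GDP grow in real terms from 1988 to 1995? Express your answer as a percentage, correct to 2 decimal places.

Real GDP 1988 = 3562.43 / 1.430 = 2491.21.
Real GDP 1995 = 6054.31 / 1.955 = 3096.83.
Real growth = 3096.83 / 2491.21 − 1 = 0.2431.

24.31%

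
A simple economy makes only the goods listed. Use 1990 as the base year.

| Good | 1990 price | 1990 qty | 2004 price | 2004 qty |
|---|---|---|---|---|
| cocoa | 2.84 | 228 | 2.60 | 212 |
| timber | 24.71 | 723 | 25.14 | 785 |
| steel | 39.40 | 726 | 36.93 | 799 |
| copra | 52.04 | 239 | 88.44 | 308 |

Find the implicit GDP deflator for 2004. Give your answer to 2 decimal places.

Nominal GDP 2004 = 2.60·212 + 25.14·785 + 36.93·799 + 88.44·308 = 77032.69.
Real GDP 2004 (at 1990 prices) = 2.84·212 + 24.71·785 + 39.40·799 + 52.04·308 = 67508.35.
Deflator = Nominal/Real × 100 = 77032.69/67508.35 × 100 = 114.108.

114.11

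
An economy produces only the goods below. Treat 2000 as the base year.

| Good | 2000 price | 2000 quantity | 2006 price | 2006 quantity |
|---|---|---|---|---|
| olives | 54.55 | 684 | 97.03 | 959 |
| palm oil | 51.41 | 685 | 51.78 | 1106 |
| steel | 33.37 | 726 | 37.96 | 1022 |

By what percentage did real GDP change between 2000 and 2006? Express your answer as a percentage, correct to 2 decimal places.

Real GDP 2000 = Nominal GDP 2000 = 54.55·684 + 51.41·685 + 33.37·726 = 96754.67.
Real GDP 2006 (at 2000 prices) = 54.55·959 + 51.41·1106 + 33.37·1022 = 143277.05.
Real growth = 143277.05/96754.67 − 1 = 0.4808.

48.08%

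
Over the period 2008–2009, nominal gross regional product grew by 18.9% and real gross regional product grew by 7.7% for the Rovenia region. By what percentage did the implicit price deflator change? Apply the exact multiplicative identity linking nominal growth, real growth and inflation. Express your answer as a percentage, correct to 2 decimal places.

10.40%

(1 + g_nom) = (1 + g_real)(1 + π), so π = 1.1890 / 1.0770 − 1 = 0.10399.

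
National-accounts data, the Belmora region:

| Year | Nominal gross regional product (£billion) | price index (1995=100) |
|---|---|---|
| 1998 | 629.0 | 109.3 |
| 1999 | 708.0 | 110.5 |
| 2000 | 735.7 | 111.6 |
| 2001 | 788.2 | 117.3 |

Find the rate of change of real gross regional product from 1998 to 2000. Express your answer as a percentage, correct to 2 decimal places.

Real gross regional product 1998 = 629.0/1.093 = 575.48.
Real gross regional product 2000 = 735.7/1.116 = 659.23.
Change = 659.23/575.48 − 1 = 0.1455.

14.55%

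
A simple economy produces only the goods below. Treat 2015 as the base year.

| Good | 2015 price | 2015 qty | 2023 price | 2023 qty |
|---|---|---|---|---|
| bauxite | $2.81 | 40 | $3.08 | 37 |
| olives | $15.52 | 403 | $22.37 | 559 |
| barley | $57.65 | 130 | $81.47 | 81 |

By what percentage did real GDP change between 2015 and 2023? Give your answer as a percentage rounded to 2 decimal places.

Real GDP 2015 = Nominal GDP 2015 = 2.81·40 + 15.52·403 + 57.65·130 = 13861.46.
Real GDP 2023 (at 2015 prices) = 2.81·37 + 15.52·559 + 57.65·81 = 13449.30.
Real growth = 13449.30/13861.46 − 1 = -0.0297.

-2.97%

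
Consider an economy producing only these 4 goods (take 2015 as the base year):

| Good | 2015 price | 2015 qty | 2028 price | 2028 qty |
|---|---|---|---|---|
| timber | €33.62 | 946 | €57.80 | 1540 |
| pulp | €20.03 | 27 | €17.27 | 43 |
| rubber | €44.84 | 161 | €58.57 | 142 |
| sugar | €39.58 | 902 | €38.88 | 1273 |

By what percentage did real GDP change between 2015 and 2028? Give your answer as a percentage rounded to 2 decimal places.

45.34%

Real GDP 2015 = Nominal GDP 2015 = 33.62·946 + 20.03·27 + 44.84·161 + 39.58·902 = 75265.73.
Real GDP 2028 (at 2015 prices) = 33.62·1540 + 20.03·43 + 44.84·142 + 39.58·1273 = 109388.71.
Real growth = 109388.71/75265.73 − 1 = 0.4534.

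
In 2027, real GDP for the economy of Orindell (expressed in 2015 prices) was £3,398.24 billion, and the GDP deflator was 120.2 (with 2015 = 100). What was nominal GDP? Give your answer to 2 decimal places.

£4,084.68 billion

Nominal GDP = Real × (GDP deflator/100) = 3398.24 × 1.202 = 4084.68.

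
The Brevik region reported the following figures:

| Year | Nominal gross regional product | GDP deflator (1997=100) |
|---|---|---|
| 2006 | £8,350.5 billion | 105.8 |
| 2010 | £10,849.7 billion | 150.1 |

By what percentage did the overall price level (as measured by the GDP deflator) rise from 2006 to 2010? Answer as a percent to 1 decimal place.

41.9%

Price-level change = 150.1 / 105.8 − 1 = 0.4187.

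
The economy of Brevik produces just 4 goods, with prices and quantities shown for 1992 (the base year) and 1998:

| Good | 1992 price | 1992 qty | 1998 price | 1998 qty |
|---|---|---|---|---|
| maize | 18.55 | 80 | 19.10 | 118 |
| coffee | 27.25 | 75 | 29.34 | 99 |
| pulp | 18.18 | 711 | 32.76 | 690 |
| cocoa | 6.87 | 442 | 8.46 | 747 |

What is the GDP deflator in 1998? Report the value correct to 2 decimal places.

151.06

Nominal GDP 1998 = 19.10·118 + 29.34·99 + 32.76·690 + 8.46·747 = 34082.48.
Real GDP 1998 (at 1992 prices) = 18.55·118 + 27.25·99 + 18.18·690 + 6.87·747 = 22562.74.
Deflator = Nominal/Real × 100 = 34082.48/22562.74 × 100 = 151.056.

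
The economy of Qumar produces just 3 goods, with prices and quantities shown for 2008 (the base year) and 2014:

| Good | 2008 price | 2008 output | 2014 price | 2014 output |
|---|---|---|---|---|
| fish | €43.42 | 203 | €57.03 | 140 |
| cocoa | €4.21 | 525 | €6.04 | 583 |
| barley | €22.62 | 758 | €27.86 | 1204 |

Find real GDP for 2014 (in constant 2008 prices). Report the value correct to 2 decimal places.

€35767.71

Real GDP 2014 = Σ (p_2008 × q_2014) = 43.42·140 + 4.21·583 + 22.62·1204 = 35767.71.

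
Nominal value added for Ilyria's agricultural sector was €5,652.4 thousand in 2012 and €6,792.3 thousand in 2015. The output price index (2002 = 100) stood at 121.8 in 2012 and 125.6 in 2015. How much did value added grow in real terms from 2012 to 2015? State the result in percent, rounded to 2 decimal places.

16.53%

Deflate each year: 2012 → 5652.4/1.218 = 4640.72; 2015 → 6792.3/1.256 = 5407.88.
So real value added changed by 5407.88/4640.72 − 1 = 0.1653, i.e. 16.53%.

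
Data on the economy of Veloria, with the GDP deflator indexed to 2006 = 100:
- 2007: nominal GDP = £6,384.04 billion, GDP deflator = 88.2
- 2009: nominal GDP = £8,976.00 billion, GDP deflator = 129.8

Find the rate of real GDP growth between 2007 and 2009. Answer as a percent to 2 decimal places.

Real GDP 2007 = 6384.04 / 0.882 = 7238.14.
Real GDP 2009 = 8976.00 / 1.298 = 6915.25.
Real growth = 6915.25 / 7238.14 − 1 = -0.0446.

-4.46%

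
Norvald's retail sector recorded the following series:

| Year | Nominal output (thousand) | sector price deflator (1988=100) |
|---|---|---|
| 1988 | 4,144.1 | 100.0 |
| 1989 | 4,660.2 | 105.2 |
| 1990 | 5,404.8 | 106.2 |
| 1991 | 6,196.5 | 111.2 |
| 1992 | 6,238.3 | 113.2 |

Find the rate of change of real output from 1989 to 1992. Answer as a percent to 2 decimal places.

Real output 1989 = 4660.2/1.052 = 4429.85.
Real output 1992 = 6238.3/1.132 = 5510.87.
Change = 5510.87/4429.85 − 1 = 0.2440.

24.40%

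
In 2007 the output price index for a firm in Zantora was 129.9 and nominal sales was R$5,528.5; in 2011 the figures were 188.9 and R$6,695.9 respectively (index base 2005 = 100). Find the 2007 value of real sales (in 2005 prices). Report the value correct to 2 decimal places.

Real sales = Nominal / (output price index/100) = 5528.5 / 1.299 = 4255.97.

R$4,255.97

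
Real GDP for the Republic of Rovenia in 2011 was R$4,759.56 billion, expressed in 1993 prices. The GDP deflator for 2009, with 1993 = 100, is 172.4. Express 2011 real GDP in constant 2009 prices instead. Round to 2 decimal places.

R$8,205.48 billion

Real GDP in 2009 prices = Real GDP in 1993 prices × (P_2009/P_1993) = 4759.56 × 1.724 = 8205.48.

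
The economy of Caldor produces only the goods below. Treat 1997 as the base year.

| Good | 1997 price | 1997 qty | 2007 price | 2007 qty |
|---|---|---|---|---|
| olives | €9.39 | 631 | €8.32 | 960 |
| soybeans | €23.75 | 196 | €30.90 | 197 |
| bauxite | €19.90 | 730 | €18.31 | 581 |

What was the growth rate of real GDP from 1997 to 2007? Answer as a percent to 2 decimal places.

0.59%

Real GDP 1997 = Nominal GDP 1997 = 9.39·631 + 23.75·196 + 19.90·730 = 25107.09.
Real GDP 2007 (at 1997 prices) = 9.39·960 + 23.75·197 + 19.90·581 = 25255.05.
Real growth = 25255.05/25107.09 − 1 = 0.0059.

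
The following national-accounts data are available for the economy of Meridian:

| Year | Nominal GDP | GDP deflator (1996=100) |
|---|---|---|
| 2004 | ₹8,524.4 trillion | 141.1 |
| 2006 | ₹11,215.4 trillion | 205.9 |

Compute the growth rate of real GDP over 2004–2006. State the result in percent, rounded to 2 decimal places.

-9.84%

Deflate each year: 2004 → 8524.4/1.411 = 6041.39; 2006 → 11215.4/2.059 = 5447.01.
So real GDP changed by 5447.01/6041.39 − 1 = -0.0984, i.e. -9.84%.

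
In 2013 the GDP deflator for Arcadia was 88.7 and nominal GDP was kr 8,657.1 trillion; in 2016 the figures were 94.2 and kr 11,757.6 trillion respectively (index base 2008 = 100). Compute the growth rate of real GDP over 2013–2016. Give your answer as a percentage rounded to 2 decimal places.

Real GDP 2013 = 8657.1 / 0.887 = 9759.98.
Real GDP 2016 = 11757.6 / 0.942 = 12481.53.
Real growth = 12481.53 / 9759.98 − 1 = 0.2788.

27.88%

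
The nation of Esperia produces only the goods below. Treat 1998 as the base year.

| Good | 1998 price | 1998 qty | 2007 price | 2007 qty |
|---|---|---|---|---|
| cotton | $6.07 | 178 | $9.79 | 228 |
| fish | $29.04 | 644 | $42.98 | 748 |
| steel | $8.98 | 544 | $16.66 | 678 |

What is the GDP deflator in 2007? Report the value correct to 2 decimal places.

156.46

Nominal GDP 2007 = 9.79·228 + 42.98·748 + 16.66·678 = 45676.64.
Real GDP 2007 (at 1998 prices) = 6.07·228 + 29.04·748 + 8.98·678 = 29194.32.
Deflator = Nominal/Real × 100 = 45676.64/29194.32 × 100 = 156.457.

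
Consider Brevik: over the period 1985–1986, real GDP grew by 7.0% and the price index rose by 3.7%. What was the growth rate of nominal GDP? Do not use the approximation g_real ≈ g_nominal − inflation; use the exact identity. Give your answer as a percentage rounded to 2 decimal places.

10.96%

(1 + g_nom) = (1 + g_real)(1 + π) = 1.0700 × 1.0370 = 1.10959.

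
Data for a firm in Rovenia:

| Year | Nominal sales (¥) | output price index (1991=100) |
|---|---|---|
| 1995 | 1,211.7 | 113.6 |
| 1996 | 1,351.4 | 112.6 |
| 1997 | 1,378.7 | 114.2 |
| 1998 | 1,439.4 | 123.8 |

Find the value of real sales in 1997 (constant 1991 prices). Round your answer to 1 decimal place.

¥1,207.3

Real sales 1997 = 1378.7 / 1.142 = 1207.27.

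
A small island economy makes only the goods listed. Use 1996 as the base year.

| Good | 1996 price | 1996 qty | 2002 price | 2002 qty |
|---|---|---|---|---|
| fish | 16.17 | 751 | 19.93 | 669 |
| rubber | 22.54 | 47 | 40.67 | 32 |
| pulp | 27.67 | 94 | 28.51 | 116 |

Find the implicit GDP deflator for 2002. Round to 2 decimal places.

121.65

Nominal GDP 2002 = 19.93·669 + 40.67·32 + 28.51·116 = 17941.77.
Real GDP 2002 (at 1996 prices) = 16.17·669 + 22.54·32 + 27.67·116 = 14748.73.
Deflator = Nominal/Real × 100 = 17941.77/14748.73 × 100 = 121.650.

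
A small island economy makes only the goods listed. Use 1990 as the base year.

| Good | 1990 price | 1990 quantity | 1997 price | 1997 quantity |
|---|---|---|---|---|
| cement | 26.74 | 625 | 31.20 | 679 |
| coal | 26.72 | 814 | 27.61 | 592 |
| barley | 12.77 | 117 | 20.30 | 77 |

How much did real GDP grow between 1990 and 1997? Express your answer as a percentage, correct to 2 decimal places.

Real GDP 1990 = Nominal GDP 1990 = 26.74·625 + 26.72·814 + 12.77·117 = 39956.67.
Real GDP 1997 (at 1990 prices) = 26.74·679 + 26.72·592 + 12.77·77 = 34957.99.
Real growth = 34957.99/39956.67 − 1 = -0.1251.

-12.51%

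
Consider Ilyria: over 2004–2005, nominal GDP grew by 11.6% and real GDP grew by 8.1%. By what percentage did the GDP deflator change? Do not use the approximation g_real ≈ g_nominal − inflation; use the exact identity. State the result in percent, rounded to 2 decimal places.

3.24%

(1 + g_nom) = (1 + g_real)(1 + π), so π = 1.1160 / 1.0810 − 1 = 0.03238.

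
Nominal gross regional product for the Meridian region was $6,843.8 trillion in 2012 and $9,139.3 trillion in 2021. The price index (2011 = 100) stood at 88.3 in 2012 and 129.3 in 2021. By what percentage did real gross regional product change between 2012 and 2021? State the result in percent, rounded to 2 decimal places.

-8.80%

Deflate each year: 2012 → 6843.8/0.883 = 7750.62; 2021 → 9139.3/1.293 = 7068.29.
So real gross regional product changed by 7068.29/7750.62 − 1 = -0.0880, i.e. -8.80%.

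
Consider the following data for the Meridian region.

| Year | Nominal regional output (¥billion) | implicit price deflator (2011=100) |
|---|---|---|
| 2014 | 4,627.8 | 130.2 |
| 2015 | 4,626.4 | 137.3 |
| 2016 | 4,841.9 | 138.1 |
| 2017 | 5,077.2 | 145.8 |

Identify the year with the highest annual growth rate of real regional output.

2015: real = 4626.4/1.373 = 3369.56; growth vs 2014 (3554.38) = -5.20%.
2016: real = 4841.9/1.381 = 3506.08; growth vs 2015 (3369.56) = 4.05%.
2017: real = 5077.2/1.458 = 3482.30; growth vs 2016 (3506.08) = -0.68%.

2016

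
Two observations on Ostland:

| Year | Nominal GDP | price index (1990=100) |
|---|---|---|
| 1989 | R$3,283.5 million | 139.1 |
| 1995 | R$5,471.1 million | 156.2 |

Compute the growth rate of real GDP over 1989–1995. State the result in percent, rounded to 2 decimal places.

Real GDP 1989 = 3283.5 / 1.391 = 2360.53.
Real GDP 1995 = 5471.1 / 1.562 = 3502.62.
Real growth = 3502.62 / 2360.53 − 1 = 0.4838.

48.38%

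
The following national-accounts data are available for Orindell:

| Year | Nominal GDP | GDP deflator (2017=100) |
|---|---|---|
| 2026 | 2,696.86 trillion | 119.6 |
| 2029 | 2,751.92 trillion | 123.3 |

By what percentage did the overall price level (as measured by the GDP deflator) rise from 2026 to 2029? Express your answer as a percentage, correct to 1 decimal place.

3.1%

Price-level change = 123.3 / 119.6 − 1 = 0.0309.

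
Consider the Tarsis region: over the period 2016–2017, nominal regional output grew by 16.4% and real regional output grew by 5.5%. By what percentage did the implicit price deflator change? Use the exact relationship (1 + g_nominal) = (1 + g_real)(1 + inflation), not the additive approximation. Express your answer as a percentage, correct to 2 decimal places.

(1 + g_nom) = (1 + g_real)(1 + π), so π = 1.1640 / 1.0550 − 1 = 0.10332.

10.33%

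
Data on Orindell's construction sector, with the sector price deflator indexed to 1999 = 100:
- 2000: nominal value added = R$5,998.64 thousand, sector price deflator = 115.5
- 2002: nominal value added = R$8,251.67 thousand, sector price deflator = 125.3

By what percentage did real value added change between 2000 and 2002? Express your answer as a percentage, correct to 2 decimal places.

26.80%

Deflate each year: 2000 → 5998.64/1.155 = 5193.63; 2002 → 8251.67/1.253 = 6585.53.
So real value added changed by 6585.53/5193.63 − 1 = 0.2680, i.e. 26.80%.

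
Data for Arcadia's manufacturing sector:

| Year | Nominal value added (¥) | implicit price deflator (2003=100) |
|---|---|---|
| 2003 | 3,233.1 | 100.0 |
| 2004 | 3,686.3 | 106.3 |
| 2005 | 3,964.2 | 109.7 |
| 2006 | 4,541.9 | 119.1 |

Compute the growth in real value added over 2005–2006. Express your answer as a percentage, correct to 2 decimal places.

5.53%

Real value added 2005 = 3964.2/1.097 = 3613.67.
Real value added 2006 = 4541.9/1.191 = 3813.52.
Change = 3813.52/3613.67 − 1 = 0.0553.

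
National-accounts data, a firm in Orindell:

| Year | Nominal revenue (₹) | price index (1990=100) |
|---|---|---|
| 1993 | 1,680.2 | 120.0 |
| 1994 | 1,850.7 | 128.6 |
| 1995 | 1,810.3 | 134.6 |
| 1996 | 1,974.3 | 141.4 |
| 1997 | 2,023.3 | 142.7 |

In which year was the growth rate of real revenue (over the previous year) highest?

1996

1994: real = 1850.7/1.286 = 1439.11; growth vs 1993 (1400.17) = 2.78%.
1995: real = 1810.3/1.346 = 1344.95; growth vs 1994 (1439.11) = -6.54%.
1996: real = 1974.3/1.414 = 1396.25; growth vs 1995 (1344.95) = 3.81%.
1997: real = 2023.3/1.427 = 1417.87; growth vs 1996 (1396.25) = 1.55%.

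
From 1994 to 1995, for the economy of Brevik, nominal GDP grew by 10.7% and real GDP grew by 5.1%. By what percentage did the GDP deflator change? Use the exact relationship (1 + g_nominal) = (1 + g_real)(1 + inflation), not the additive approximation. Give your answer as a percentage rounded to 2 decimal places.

5.33%

(1 + g_nom) = (1 + g_real)(1 + π), so π = 1.1070 / 1.0510 − 1 = 0.05328.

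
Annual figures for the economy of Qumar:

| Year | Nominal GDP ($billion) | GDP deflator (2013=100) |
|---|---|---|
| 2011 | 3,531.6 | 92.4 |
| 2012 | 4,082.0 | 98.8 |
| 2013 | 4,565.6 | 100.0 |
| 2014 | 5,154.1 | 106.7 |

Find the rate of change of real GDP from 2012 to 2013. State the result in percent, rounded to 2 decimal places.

10.50%

Real GDP 2012 = 4082.0/0.988 = 4131.58.
Real GDP 2013 = 4565.6/1.000 = 4565.60.
Change = 4565.60/4131.58 − 1 = 0.1050.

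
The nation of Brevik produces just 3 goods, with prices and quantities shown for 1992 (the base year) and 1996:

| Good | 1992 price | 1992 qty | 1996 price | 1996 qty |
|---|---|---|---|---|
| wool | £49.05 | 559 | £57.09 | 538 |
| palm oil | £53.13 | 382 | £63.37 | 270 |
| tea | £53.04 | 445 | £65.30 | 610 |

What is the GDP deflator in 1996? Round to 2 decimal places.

119.93

Nominal GDP 1996 = 57.09·538 + 63.37·270 + 65.30·610 = 87657.32.
Real GDP 1996 (at 1992 prices) = 49.05·538 + 53.13·270 + 53.04·610 = 73088.40.
Deflator = Nominal/Real × 100 = 87657.32/73088.40 × 100 = 119.933.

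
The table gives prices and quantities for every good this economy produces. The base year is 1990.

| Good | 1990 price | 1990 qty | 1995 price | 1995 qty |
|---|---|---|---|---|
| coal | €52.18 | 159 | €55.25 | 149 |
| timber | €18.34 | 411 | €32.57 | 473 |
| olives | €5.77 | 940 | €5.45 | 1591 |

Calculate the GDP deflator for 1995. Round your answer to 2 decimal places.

Nominal GDP 1995 = 55.25·149 + 32.57·473 + 5.45·1591 = 32308.81.
Real GDP 1995 (at 1990 prices) = 52.18·149 + 18.34·473 + 5.77·1591 = 25629.71.
Deflator = Nominal/Real × 100 = 32308.81/25629.71 × 100 = 126.060.

126.06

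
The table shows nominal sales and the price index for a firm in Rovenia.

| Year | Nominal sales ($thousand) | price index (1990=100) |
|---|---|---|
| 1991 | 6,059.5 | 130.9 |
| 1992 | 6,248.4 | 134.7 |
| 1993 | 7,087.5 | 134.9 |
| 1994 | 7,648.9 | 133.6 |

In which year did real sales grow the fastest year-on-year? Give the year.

1993

1992: real = 6248.4/1.347 = 4638.75; growth vs 1991 (4629.11) = 0.21%.
1993: real = 7087.5/1.349 = 5253.89; growth vs 1992 (4638.75) = 13.26%.
1994: real = 7648.9/1.336 = 5725.22; growth vs 1993 (5253.89) = 8.97%.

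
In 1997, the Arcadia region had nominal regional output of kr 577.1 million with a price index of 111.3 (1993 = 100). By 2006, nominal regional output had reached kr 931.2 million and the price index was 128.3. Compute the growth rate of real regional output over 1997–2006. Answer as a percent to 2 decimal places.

Deflate each year: 1997 → 577.1/1.113 = 518.51; 2006 → 931.2/1.283 = 725.80.
So real regional output changed by 725.80/518.51 − 1 = 0.3998, i.e. 39.98%.

39.98%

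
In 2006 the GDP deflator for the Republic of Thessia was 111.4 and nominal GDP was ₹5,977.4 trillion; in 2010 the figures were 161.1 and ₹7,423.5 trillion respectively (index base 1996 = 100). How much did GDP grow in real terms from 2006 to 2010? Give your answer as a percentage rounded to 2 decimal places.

Real GDP 2006 = 5977.4 / 1.114 = 5365.71.
Real GDP 2010 = 7423.5 / 1.611 = 4608.01.
Real growth = 4608.01 / 5365.71 − 1 = -0.1412.

-14.12%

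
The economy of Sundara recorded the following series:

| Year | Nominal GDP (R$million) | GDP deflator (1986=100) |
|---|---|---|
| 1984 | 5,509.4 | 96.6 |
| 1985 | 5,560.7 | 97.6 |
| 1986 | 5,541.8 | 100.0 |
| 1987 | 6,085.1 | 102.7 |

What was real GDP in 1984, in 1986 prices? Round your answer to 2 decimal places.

R$5,703.31 million

Real GDP 1984 = 5509.4 / 0.966 = 5703.31.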